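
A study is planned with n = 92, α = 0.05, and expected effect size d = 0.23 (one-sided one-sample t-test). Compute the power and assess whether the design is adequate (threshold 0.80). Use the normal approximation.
Power ≈ 0.71; the study is underpowered (power < 0.80)

Power calculation (one-sample t-test, normal approximation):
z_β = d · √n - z_α
z_β = 0.23 · √92 - 1.645
z_β = 0.23 · 9.592 - 1.645
z_β = 0.561

Power = Φ(z_β) = Φ(0.561) ≈ 0.713

Effect size d = 0.23 is small by Cohen's convention (0.2/0.5/0.8).

Threshold: power ≥ 0.80 is conventionally adequate.
Power ≈ 0.71 → the study is underpowered (power < 0.80).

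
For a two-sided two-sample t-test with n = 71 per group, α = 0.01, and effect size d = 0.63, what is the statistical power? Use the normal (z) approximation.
Power ≈ 0.88

Power calculation (two-sample t-test, normal approximation):
z_β = d · √(n/2) - z_{α/2}
z_β = 0.63 · √(71/2) - 2.576
z_β = 0.63 · 5.958 - 2.576
z_β = 1.178

Power = Φ(z_β) = Φ(1.178) ≈ 0.881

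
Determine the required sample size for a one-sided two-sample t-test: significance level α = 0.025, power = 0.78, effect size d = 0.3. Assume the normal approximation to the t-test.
n = 166 per group

Sample size formula (two-sample t-test, normal approximation):
n = 2 · ((z_α + z_β) / d)²

z_α = 1.960 (for α = 0.025, one-sided)
z_β = 0.772 (for power = 0.78)
d = 0.3

n = 2 · ((1.960 + 0.772) / 0.3)²
n = 2 · (9.107)²
n ≈ 165.87
Round up to the next whole number: n = 166 per group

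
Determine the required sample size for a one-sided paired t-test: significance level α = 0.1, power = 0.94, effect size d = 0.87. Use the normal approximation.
n = 11 pairs

Sample size formula (paired t-test, normal approximation):
n = ((z_α + z_β) / d)²

z_α = 1.282 (for α = 0.1, one-sided)
z_β = 1.555 (for power = 0.94)
d = 0.87

n = ((1.282 + 1.555) / 0.87)²
n = (3.261)²
n ≈ 10.63
Round up to the next whole number: n = 11 pairs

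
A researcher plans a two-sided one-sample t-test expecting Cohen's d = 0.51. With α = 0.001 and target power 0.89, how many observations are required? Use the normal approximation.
n = 79

Sample size formula (one-sample t-test, normal approximation):
n = ((z_{α/2} + z_β) / d)²

z_{α/2} = 3.291 (for α = 0.001, two-sided)
z_β = 1.227 (for power = 0.89)
d = 0.51

n = ((3.291 + 1.227) / 0.51)²
n = (8.859)²
n ≈ 78.48
Round up to the next whole number: n = 79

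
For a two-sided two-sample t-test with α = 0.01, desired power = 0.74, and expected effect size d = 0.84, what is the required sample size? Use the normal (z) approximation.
n = 30 per group

Sample size formula (two-sample t-test, normal approximation):
n = 2 · ((z_{α/2} + z_β) / d)²

z_{α/2} = 2.576 (for α = 0.01, two-sided)
z_β = 0.643 (for power = 0.74)
d = 0.84

n = 2 · ((2.576 + 0.643) / 0.84)²
n = 2 · (3.832)²
n ≈ 29.37
Round up to the next whole number: n = 30 per group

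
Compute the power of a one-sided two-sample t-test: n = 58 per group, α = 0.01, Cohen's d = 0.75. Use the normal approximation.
Power ≈ 0.96

Power calculation (two-sample t-test, normal approximation):
z_β = d · √(n/2) - z_α
z_β = 0.75 · √(58/2) - 2.326
z_β = 0.75 · 5.385 - 2.326
z_β = 1.713

Power = Φ(z_β) = Φ(1.713) ≈ 0.957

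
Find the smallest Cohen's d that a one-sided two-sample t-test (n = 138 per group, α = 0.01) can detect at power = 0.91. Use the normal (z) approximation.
d ≈ 0.44

Minimum detectable effect (two-sample t-test, normal approximation):
d = (z_α + z_β) / √(n/2)
d = (2.326 + 1.341) / √(138/2)
d = 3.667 / 8.307
d ≈ 0.44

By Cohen's convention (0.2 small / 0.5 medium / 0.8 large): small effect.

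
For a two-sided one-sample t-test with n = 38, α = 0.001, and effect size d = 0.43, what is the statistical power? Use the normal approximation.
Power ≈ 0.26

Power calculation (one-sample t-test, normal approximation):
z_β = d · √n - z_{α/2}
z_β = 0.43 · √38 - 3.291
z_β = 0.43 · 6.164 - 3.291
z_β = -0.640

Power = Φ(z_β) = Φ(-0.640) ≈ 0.261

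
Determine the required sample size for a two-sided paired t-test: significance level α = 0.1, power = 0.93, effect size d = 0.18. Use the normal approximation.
n = 301 pairs

Sample size formula (paired t-test, normal approximation):
n = ((z_{α/2} + z_β) / d)²

z_{α/2} = 1.645 (for α = 0.1, two-sided)
z_β = 1.476 (for power = 0.93)
d = 0.18

n = ((1.645 + 1.476) / 0.18)²
n = (17.339)²
n ≈ 300.64
Round up to the next whole number: n = 301 pairs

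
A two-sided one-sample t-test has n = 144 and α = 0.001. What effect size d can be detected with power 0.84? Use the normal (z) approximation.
d ≈ 0.36

Minimum detectable effect (one-sample t-test, normal approximation):
d = (z_{α/2} + z_β) / √n
d = (3.291 + 0.994) / √144
d = 4.285 / 12.000
d ≈ 0.36

By Cohen's convention (0.2 small / 0.5 medium / 0.8 large): small effect.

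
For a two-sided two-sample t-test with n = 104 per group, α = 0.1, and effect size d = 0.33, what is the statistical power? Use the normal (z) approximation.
Power ≈ 0.77

Power calculation (two-sample t-test, normal approximation):
z_β = d · √(n/2) - z_{α/2}
z_β = 0.33 · √(104/2) - 1.645
z_β = 0.33 · 7.211 - 1.645
z_β = 0.735

Power = Φ(z_β) = Φ(0.735) ≈ 0.769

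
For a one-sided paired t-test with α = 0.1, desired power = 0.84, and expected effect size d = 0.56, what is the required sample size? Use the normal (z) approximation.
n = 17 pairs

Sample size formula (paired t-test, normal approximation):
n = ((z_α + z_β) / d)²

z_α = 1.282 (for α = 0.1, one-sided)
z_β = 0.994 (for power = 0.84)
d = 0.56

n = ((1.282 + 0.994) / 0.56)²
n = (4.064)²
n ≈ 16.52
Round up to the next whole number: n = 17 pairs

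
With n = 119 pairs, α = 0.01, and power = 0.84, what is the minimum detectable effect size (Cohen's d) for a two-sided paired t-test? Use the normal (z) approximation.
d ≈ 0.33

Minimum detectable effect (paired t-test, normal approximation):
d = (z_{α/2} + z_β) / √n
d = (2.576 + 0.994) / √119
d = 3.570 / 10.909
d ≈ 0.33

By Cohen's convention (0.2 small / 0.5 medium / 0.8 large): small effect.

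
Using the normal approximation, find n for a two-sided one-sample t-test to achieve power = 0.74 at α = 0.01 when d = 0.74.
n = 19

Sample size formula (one-sample t-test, normal approximation):
n = ((z_{α/2} + z_β) / d)²

z_{α/2} = 2.576 (for α = 0.01, two-sided)
z_β = 0.643 (for power = 0.74)
d = 0.74

n = ((2.576 + 0.643) / 0.74)²
n = (4.350)²
n ≈ 18.92
Round up to the next whole number: n = 19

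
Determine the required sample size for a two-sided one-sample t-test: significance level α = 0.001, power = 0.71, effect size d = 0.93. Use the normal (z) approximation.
n = 18

Sample size formula (one-sample t-test, normal approximation):
n = ((z_{α/2} + z_β) / d)²

z_{α/2} = 3.291 (for α = 0.001, two-sided)
z_β = 0.553 (for power = 0.71)
d = 0.93

n = ((3.291 + 0.553) / 0.93)²
n = (4.133)²
n ≈ 17.08
Round up to the next whole number: n = 18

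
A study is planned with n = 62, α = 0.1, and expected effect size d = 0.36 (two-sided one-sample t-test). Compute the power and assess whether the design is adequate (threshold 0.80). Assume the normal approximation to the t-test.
Power ≈ 0.88; the study is adequately powered (power ≥ 0.80)

Power calculation (one-sample t-test, normal approximation):
z_β = d · √n - z_{α/2}
z_β = 0.36 · √62 - 1.645
z_β = 0.36 · 7.874 - 1.645
z_β = 1.190

Power = Φ(z_β) = Φ(1.190) ≈ 0.883

Effect size d = 0.36 is small by Cohen's convention (0.2/0.5/0.8).

Threshold: power ≥ 0.80 is conventionally adequate.
Power ≈ 0.88 → the study is adequately powered (power ≥ 0.80).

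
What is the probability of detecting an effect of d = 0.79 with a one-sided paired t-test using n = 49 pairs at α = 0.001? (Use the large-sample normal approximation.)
Power ≈ 0.99

Power calculation (paired t-test, normal approximation):
z_β = d · √n - z_α
z_β = 0.79 · √49 - 3.090
z_β = 0.79 · 7.000 - 3.090
z_β = 2.440

Power = Φ(z_β) = Φ(2.440) ≈ 0.993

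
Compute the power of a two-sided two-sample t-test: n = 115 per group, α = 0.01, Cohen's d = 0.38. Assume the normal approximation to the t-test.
Power ≈ 0.62

Power calculation (two-sample t-test, normal approximation):
z_β = d · √(n/2) - z_{α/2}
z_β = 0.38 · √(115/2) - 2.576
z_β = 0.38 · 7.583 - 2.576
z_β = 0.306

Power = Φ(z_β) = Φ(0.306) ≈ 0.620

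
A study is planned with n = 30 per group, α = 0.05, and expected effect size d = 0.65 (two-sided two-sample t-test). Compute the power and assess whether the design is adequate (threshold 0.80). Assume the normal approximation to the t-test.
Power ≈ 0.71; the study is underpowered (power < 0.80)

Power calculation (two-sample t-test, normal approximation):
z_β = d · √(n/2) - z_{α/2}
z_β = 0.65 · √(30/2) - 1.960
z_β = 0.65 · 3.873 - 1.960
z_β = 0.557

Power = Φ(z_β) = Φ(0.557) ≈ 0.711

Effect size d = 0.65 is medium by Cohen's convention (0.2/0.5/0.8).

Threshold: power ≥ 0.80 is conventionally adequate.
Power ≈ 0.71 → the study is underpowered (power < 0.80).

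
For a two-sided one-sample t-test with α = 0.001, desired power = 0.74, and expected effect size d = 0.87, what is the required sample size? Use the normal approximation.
n = 21

Sample size formula (one-sample t-test, normal approximation):
n = ((z_{α/2} + z_β) / d)²

z_{α/2} = 3.291 (for α = 0.001, two-sided)
z_β = 0.643 (for power = 0.74)
d = 0.87

n = ((3.291 + 0.643) / 0.87)²
n = (4.522)²
n ≈ 20.45
Round up to the next whole number: n = 21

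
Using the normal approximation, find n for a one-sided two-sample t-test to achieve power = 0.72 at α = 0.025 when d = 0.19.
n = 359 per group

Sample size formula (two-sample t-test, normal approximation):
n = 2 · ((z_α + z_β) / d)²

z_α = 1.960 (for α = 0.025, one-sided)
z_β = 0.583 (for power = 0.72)
d = 0.19

n = 2 · ((1.960 + 0.583) / 0.19)²
n = 2 · (13.384)²
n ≈ 358.26
Round up to the next whole number: n = 359 per group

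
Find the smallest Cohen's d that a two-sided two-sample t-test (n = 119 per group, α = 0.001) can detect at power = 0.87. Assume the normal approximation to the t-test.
d ≈ 0.57

Minimum detectable effect (two-sample t-test, normal approximation):
d = (z_{α/2} + z_β) / √(n/2)
d = (3.291 + 1.126) / √(119/2)
d = 4.417 / 7.714
d ≈ 0.57

By Cohen's convention (0.2 small / 0.5 medium / 0.8 large): medium effect.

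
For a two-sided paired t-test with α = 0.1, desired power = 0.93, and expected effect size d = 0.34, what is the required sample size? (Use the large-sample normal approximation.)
n = 85 pairs

Sample size formula (paired t-test, normal approximation):
n = ((z_{α/2} + z_β) / d)²

z_{α/2} = 1.645 (for α = 0.1, two-sided)
z_β = 1.476 (for power = 0.93)
d = 0.34

n = ((1.645 + 1.476) / 0.34)²
n = (9.179)²
n ≈ 84.25
Round up to the next whole number: n = 85 pairs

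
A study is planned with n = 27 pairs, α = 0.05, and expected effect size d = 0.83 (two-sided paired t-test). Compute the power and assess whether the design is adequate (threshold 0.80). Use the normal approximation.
Power ≈ 0.99; the study is adequately powered (power ≥ 0.80)

Power calculation (paired t-test, normal approximation):
z_β = d · √n - z_{α/2}
z_β = 0.83 · √27 - 1.960
z_β = 0.83 · 5.196 - 1.960
z_β = 2.353

Power = Φ(z_β) = Φ(2.353) ≈ 0.991

Effect size d = 0.83 is large by Cohen's convention (0.2/0.5/0.8).

Threshold: power ≥ 0.80 is conventionally adequate.
Power ≈ 0.99 → the study is adequately powered (power ≥ 0.80).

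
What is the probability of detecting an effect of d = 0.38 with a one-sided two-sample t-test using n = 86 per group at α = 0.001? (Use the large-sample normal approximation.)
Power ≈ 0.27

Power calculation (two-sample t-test, normal approximation):
z_β = d · √(n/2) - z_α
z_β = 0.38 · √(86/2) - 3.090
z_β = 0.38 · 6.557 - 3.090
z_β = -0.598

Power = Φ(z_β) = Φ(-0.598) ≈ 0.275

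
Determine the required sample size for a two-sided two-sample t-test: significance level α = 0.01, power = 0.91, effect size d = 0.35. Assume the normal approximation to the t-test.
n = 251 per group

Sample size formula (two-sample t-test, normal approximation):
n = 2 · ((z_{α/2} + z_β) / d)²

z_{α/2} = 2.576 (for α = 0.01, two-sided)
z_β = 1.341 (for power = 0.91)
d = 0.35

n = 2 · ((2.576 + 1.341) / 0.35)²
n = 2 · (11.191)²
n ≈ 250.48
Round up to the next whole number: n = 251 per group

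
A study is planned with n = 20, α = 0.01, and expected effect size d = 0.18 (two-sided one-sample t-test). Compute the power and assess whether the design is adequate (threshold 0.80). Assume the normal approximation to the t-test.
Power ≈ 0.04; the study is underpowered (power < 0.80)

Power calculation (one-sample t-test, normal approximation):
z_β = d · √n - z_{α/2}
z_β = 0.18 · √20 - 2.576
z_β = 0.18 · 4.472 - 2.576
z_β = -1.771

Power = Φ(z_β) = Φ(-1.771) ≈ 0.038

Effect size d = 0.18 is very small by Cohen's convention (0.2/0.5/0.8).

Threshold: power ≥ 0.80 is conventionally adequate.
Power ≈ 0.04 → the study is underpowered (power < 0.80).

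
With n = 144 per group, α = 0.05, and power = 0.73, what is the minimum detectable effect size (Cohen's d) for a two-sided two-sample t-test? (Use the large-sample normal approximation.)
d ≈ 0.30

Minimum detectable effect (two-sample t-test, normal approximation):
d = (z_{α/2} + z_β) / √(n/2)
d = (1.960 + 0.613) / √(144/2)
d = 2.573 / 8.485
d ≈ 0.30

By Cohen's convention (0.2 small / 0.5 medium / 0.8 large): small effect.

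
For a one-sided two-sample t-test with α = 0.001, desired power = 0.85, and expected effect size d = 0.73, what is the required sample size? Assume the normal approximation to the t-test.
n = 64 per group

Sample size formula (two-sample t-test, normal approximation):
n = 2 · ((z_α + z_β) / d)²

z_α = 3.090 (for α = 0.001, one-sided)
z_β = 1.036 (for power = 0.85)
d = 0.73

n = 2 · ((3.090 + 1.036) / 0.73)²
n = 2 · (5.652)²
n ≈ 63.89
Round up to the next whole number: n = 64 per group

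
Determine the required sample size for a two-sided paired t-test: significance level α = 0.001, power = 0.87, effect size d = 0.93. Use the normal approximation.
n = 23 pairs

Sample size formula (paired t-test, normal approximation):
n = ((z_{α/2} + z_β) / d)²

z_{α/2} = 3.291 (for α = 0.001, two-sided)
z_β = 1.126 (for power = 0.87)
d = 0.93

n = ((3.291 + 1.126) / 0.93)²
n = (4.749)²
n ≈ 22.55
Round up to the next whole number: n = 23 pairs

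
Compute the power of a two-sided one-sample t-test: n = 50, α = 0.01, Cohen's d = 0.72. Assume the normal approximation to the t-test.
Power ≈ 0.99

Power calculation (one-sample t-test, normal approximation):
z_β = d · √n - z_{α/2}
z_β = 0.72 · √50 - 2.576
z_β = 0.72 · 7.071 - 2.576
z_β = 2.515

Power = Φ(z_β) = Φ(2.515) ≈ 0.994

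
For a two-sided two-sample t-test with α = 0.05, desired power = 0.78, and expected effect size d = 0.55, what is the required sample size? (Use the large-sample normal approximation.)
n = 50 per group

Sample size formula (two-sample t-test, normal approximation):
n = 2 · ((z_{α/2} + z_β) / d)²

z_{α/2} = 1.960 (for α = 0.05, two-sided)
z_β = 0.772 (for power = 0.78)
d = 0.55

n = 2 · ((1.960 + 0.772) / 0.55)²
n = 2 · (4.967)²
n ≈ 49.34
Round up to the next whole number: n = 50 per group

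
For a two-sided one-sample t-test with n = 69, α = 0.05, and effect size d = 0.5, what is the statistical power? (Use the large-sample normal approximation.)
Power ≈ 0.99

Power calculation (one-sample t-test, normal approximation):
z_β = d · √n - z_{α/2}
z_β = 0.5 · √69 - 1.960
z_β = 0.5 · 8.307 - 1.960
z_β = 2.193

Power = Φ(z_β) = Φ(2.193) ≈ 0.986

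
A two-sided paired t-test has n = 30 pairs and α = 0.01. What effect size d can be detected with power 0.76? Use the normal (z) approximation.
d ≈ 0.60

Minimum detectable effect (paired t-test, normal approximation):
d = (z_{α/2} + z_β) / √n
d = (2.576 + 0.706) / √30
d = 3.282 / 5.477
d ≈ 0.60

By Cohen's convention (0.2 small / 0.5 medium / 0.8 large): medium effect.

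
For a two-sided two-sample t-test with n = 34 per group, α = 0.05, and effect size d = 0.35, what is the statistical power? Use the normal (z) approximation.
Power ≈ 0.30

Power calculation (two-sample t-test, normal approximation):
z_β = d · √(n/2) - z_{α/2}
z_β = 0.35 · √(34/2) - 1.960
z_β = 0.35 · 4.123 - 1.960
z_β = -0.517

Power = Φ(z_β) = Φ(-0.517) ≈ 0.303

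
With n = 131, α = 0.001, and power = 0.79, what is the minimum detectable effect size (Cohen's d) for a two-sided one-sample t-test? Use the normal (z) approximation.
d ≈ 0.36

Minimum detectable effect (one-sample t-test, normal approximation):
d = (z_{α/2} + z_β) / √n
d = (3.291 + 0.806) / √131
d = 4.097 / 11.446
d ≈ 0.36

By Cohen's convention (0.2 small / 0.5 medium / 0.8 large): small effect.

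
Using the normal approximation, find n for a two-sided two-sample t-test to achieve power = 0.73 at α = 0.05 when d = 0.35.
n = 109 per group

Sample size formula (two-sample t-test, normal approximation):
n = 2 · ((z_{α/2} + z_β) / d)²

z_{α/2} = 1.960 (for α = 0.05, two-sided)
z_β = 0.613 (for power = 0.73)
d = 0.35

n = 2 · ((1.960 + 0.613) / 0.35)²
n = 2 · (7.351)²
n ≈ 108.07
Round up to the next whole number: n = 109 per group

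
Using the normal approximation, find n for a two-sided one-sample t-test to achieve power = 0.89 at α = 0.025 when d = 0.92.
n = 15

Sample size formula (one-sample t-test, normal approximation):
n = ((z_{α/2} + z_β) / d)²

z_{α/2} = 2.241 (for α = 0.025, two-sided)
z_β = 1.227 (for power = 0.89)
d = 0.92

n = ((2.241 + 1.227) / 0.92)²
n = (3.770)²
n ≈ 14.21
Round up to the next whole number: n = 15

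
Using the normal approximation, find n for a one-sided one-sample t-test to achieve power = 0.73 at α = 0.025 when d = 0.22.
n = 137

Sample size formula (one-sample t-test, normal approximation):
n = ((z_α + z_β) / d)²

z_α = 1.960 (for α = 0.025, one-sided)
z_β = 0.613 (for power = 0.73)
d = 0.22

n = ((1.960 + 0.613) / 0.22)²
n = (11.695)²
n ≈ 136.77
Round up to the next whole number: n = 137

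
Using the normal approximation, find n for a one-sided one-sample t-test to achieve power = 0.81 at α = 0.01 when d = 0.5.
n = 42

Sample size formula (one-sample t-test, normal approximation):
n = ((z_α + z_β) / d)²

z_α = 2.326 (for α = 0.01, one-sided)
z_β = 0.878 (for power = 0.81)
d = 0.5

n = ((2.326 + 0.878) / 0.5)²
n = (6.408)²
n ≈ 41.06
Round up to the next whole number: n = 42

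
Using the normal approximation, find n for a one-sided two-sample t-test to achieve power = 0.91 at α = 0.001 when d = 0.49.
n = 164 per group

Sample size formula (two-sample t-test, normal approximation):
n = 2 · ((z_α + z_β) / d)²

z_α = 3.090 (for α = 0.001, one-sided)
z_β = 1.341 (for power = 0.91)
d = 0.49

n = 2 · ((3.090 + 1.341) / 0.49)²
n = 2 · (9.043)²
n ≈ 163.55
Round up to the next whole number: n = 164 per group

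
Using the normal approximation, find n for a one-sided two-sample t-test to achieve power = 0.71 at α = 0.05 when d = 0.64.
n = 24 per group

Sample size formula (two-sample t-test, normal approximation):
n = 2 · ((z_α + z_β) / d)²

z_α = 1.645 (for α = 0.05, one-sided)
z_β = 0.553 (for power = 0.71)
d = 0.64

n = 2 · ((1.645 + 0.553) / 0.64)²
n = 2 · (3.434)²
n ≈ 23.58
Round up to the next whole number: n = 24 per group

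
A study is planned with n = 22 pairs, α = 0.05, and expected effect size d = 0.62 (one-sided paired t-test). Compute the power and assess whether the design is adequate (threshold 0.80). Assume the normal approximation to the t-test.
Power ≈ 0.90; the study is adequately powered (power ≥ 0.80)

Power calculation (paired t-test, normal approximation):
z_β = d · √n - z_α
z_β = 0.62 · √22 - 1.645
z_β = 0.62 · 4.690 - 1.645
z_β = 1.263

Power = Φ(z_β) = Φ(1.263) ≈ 0.897

Effect size d = 0.62 is medium by Cohen's convention (0.2/0.5/0.8).

Threshold: power ≥ 0.80 is conventionally adequate.
Power ≈ 0.90 → the study is adequately powered (power ≥ 0.80).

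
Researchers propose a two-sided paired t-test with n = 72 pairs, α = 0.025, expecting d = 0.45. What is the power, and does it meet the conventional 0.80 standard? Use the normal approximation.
Power ≈ 0.94; the study is adequately powered (power ≥ 0.80)

Power calculation (paired t-test, normal approximation):
z_β = d · √n - z_{α/2}
z_β = 0.45 · √72 - 2.241
z_β = 0.45 · 8.485 - 2.241
z_β = 1.577

Power = Φ(z_β) = Φ(1.577) ≈ 0.943

Effect size d = 0.45 is small by Cohen's convention (0.2/0.5/0.8).

Threshold: power ≥ 0.80 is conventionally adequate.
Power ≈ 0.94 → the study is adequately powered (power ≥ 0.80).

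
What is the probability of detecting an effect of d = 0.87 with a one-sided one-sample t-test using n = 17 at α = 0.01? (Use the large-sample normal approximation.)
Power ≈ 0.90

Power calculation (one-sample t-test, normal approximation):
z_β = d · √n - z_α
z_β = 0.87 · √17 - 2.326
z_β = 0.87 · 4.123 - 2.326
z_β = 1.261

Power = Φ(z_β) = Φ(1.261) ≈ 0.896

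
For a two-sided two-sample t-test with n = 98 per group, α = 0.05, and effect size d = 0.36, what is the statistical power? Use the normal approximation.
Power ≈ 0.71

Power calculation (two-sample t-test, normal approximation):
z_β = d · √(n/2) - z_{α/2}
z_β = 0.36 · √(98/2) - 1.960
z_β = 0.36 · 7.000 - 1.960
z_β = 0.560

Power = Φ(z_β) = Φ(0.560) ≈ 0.712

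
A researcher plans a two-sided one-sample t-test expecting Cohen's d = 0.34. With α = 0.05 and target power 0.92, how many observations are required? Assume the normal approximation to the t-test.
n = 98

Sample size formula (one-sample t-test, normal approximation):
n = ((z_{α/2} + z_β) / d)²

z_{α/2} = 1.960 (for α = 0.05, two-sided)
z_β = 1.405 (for power = 0.92)
d = 0.34

n = ((1.960 + 1.405) / 0.34)²
n = (9.897)²
n ≈ 97.95
Round up to the next whole number: n = 98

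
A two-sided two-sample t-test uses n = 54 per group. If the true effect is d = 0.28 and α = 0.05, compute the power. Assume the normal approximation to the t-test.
Power ≈ 0.31

Power calculation (two-sample t-test, normal approximation):
z_β = d · √(n/2) - z_{α/2}
z_β = 0.28 · √(54/2) - 1.960
z_β = 0.28 · 5.196 - 1.960
z_β = -0.505

Power = Φ(z_β) = Φ(-0.505) ≈ 0.307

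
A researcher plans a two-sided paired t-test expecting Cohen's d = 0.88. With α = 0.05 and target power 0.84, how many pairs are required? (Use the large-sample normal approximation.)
n = 12 pairs

Sample size formula (paired t-test, normal approximation):
n = ((z_{α/2} + z_β) / d)²

z_{α/2} = 1.960 (for α = 0.05, two-sided)
z_β = 0.994 (for power = 0.84)
d = 0.88

n = ((1.960 + 0.994) / 0.88)²
n = (3.357)²
n ≈ 11.27
Round up to the next whole number: n = 12 pairs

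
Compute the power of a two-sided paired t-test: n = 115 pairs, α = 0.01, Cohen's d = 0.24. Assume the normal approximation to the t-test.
Power ≈ 0.50

Power calculation (paired t-test, normal approximation):
z_β = d · √n - z_{α/2}
z_β = 0.24 · √115 - 2.576
z_β = 0.24 · 10.724 - 2.576
z_β = -0.002

Power = Φ(z_β) = Φ(-0.002) ≈ 0.499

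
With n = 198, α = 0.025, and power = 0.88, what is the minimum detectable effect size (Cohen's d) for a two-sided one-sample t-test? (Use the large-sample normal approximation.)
d ≈ 0.24

Minimum detectable effect (one-sample t-test, normal approximation):
d = (z_{α/2} + z_β) / √n
d = (2.241 + 1.175) / √198
d = 3.416 / 14.071
d ≈ 0.24

By Cohen's convention (0.2 small / 0.5 medium / 0.8 large): small effect.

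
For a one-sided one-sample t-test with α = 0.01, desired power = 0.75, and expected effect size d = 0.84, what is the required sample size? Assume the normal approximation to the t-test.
n = 13

Sample size formula (one-sample t-test, normal approximation):
n = ((z_α + z_β) / d)²

z_α = 2.326 (for α = 0.01, one-sided)
z_β = 0.674 (for power = 0.75)
d = 0.84

n = ((2.326 + 0.674) / 0.84)²
n = (3.571)²
n ≈ 12.75
Round up to the next whole number: n = 13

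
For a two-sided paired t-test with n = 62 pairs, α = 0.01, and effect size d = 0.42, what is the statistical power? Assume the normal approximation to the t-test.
Power ≈ 0.77

Power calculation (paired t-test, normal approximation):
z_β = d · √n - z_{α/2}
z_β = 0.42 · √62 - 2.576
z_β = 0.42 · 7.874 - 2.576
z_β = 0.731

Power = Φ(z_β) = Φ(0.731) ≈ 0.768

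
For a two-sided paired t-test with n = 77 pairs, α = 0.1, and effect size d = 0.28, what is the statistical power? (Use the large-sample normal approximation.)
Power ≈ 0.79

Power calculation (paired t-test, normal approximation):
z_β = d · √n - z_{α/2}
z_β = 0.28 · √77 - 1.645
z_β = 0.28 · 8.775 - 1.645
z_β = 0.812

Power = Φ(z_β) = Φ(0.812) ≈ 0.792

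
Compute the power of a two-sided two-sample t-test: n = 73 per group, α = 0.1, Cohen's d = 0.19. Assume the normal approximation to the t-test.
Power ≈ 0.31

Power calculation (two-sample t-test, normal approximation):
z_β = d · √(n/2) - z_{α/2}
z_β = 0.19 · √(73/2) - 1.645
z_β = 0.19 · 6.042 - 1.645
z_β = -0.497

Power = Φ(z_β) = Φ(-0.497) ≈ 0.310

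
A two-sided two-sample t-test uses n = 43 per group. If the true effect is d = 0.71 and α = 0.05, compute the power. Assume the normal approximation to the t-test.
Power ≈ 0.91

Power calculation (two-sample t-test, normal approximation):
z_β = d · √(n/2) - z_{α/2}
z_β = 0.71 · √(43/2) - 1.960
z_β = 0.71 · 4.637 - 1.960
z_β = 1.332

Power = Φ(z_β) = Φ(1.332) ≈ 0.909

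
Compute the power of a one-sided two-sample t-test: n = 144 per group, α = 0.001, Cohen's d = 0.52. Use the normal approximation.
Power ≈ 0.91

Power calculation (two-sample t-test, normal approximation):
z_β = d · √(n/2) - z_α
z_β = 0.52 · √(144/2) - 3.090
z_β = 0.52 · 8.485 - 3.090
z_β = 1.322

Power = Φ(z_β) = Φ(1.322) ≈ 0.907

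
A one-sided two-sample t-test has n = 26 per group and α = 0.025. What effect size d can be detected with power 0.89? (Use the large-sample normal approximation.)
d ≈ 0.88

Minimum detectable effect (two-sample t-test, normal approximation):
d = (z_α + z_β) / √(n/2)
d = (1.960 + 1.227) / √(26/2)
d = 3.186 / 3.606
d ≈ 0.88

By Cohen's convention (0.2 small / 0.5 medium / 0.8 large): large effect.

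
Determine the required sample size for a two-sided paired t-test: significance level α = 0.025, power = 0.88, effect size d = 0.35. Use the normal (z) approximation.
n = 96 pairs

Sample size formula (paired t-test, normal approximation):
n = ((z_{α/2} + z_β) / d)²

z_{α/2} = 2.241 (for α = 0.025, two-sided)
z_β = 1.175 (for power = 0.88)
d = 0.35

n = ((2.241 + 1.175) / 0.35)²
n = (9.760)²
n ≈ 95.26
Round up to the next whole number: n = 96 pairs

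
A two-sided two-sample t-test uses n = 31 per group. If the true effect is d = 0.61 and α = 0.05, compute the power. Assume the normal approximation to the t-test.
Power ≈ 0.67

Power calculation (two-sample t-test, normal approximation):
z_β = d · √(n/2) - z_{α/2}
z_β = 0.61 · √(31/2) - 1.960
z_β = 0.61 · 3.937 - 1.960
z_β = 0.442

Power = Φ(z_β) = Φ(0.442) ≈ 0.671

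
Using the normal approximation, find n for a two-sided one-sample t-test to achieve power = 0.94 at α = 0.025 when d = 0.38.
n = 100

Sample size formula (one-sample t-test, normal approximation):
n = ((z_{α/2} + z_β) / d)²

z_{α/2} = 2.241 (for α = 0.025, two-sided)
z_β = 1.555 (for power = 0.94)
d = 0.38

n = ((2.241 + 1.555) / 0.38)²
n = (9.989)²
n ≈ 99.78
Round up to the next whole number: n = 100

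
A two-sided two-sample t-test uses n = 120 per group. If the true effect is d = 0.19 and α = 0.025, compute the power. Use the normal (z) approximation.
Power ≈ 0.22

Power calculation (two-sample t-test, normal approximation):
z_β = d · √(n/2) - z_{α/2}
z_β = 0.19 · √(120/2) - 2.241
z_β = 0.19 · 7.746 - 2.241
z_β = -0.770

Power = Φ(z_β) = Φ(-0.770) ≈ 0.221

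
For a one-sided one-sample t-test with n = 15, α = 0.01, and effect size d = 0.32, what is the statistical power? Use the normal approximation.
Power ≈ 0.14

Power calculation (one-sample t-test, normal approximation):
z_β = d · √n - z_α
z_β = 0.32 · √15 - 2.326
z_β = 0.32 · 3.873 - 2.326
z_β = -1.087

Power = Φ(z_β) = Φ(-1.087) ≈ 0.139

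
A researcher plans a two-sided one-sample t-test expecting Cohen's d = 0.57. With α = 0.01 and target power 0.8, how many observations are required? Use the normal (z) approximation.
n = 36

Sample size formula (one-sample t-test, normal approximation):
n = ((z_{α/2} + z_β) / d)²

z_{α/2} = 2.576 (for α = 0.01, two-sided)
z_β = 0.842 (for power = 0.8)
d = 0.57

n = ((2.576 + 0.842) / 0.57)²
n = (5.996)²
n ≈ 35.95
Round up to the next whole number: n = 36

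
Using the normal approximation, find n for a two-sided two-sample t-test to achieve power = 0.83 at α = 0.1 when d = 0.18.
n = 417 per group

Sample size formula (two-sample t-test, normal approximation):
n = 2 · ((z_{α/2} + z_β) / d)²

z_{α/2} = 1.645 (for α = 0.1, two-sided)
z_β = 0.954 (for power = 0.83)
d = 0.18

n = 2 · ((1.645 + 0.954) / 0.18)²
n = 2 · (14.439)²
n ≈ 416.97
Round up to the next whole number: n = 417 per group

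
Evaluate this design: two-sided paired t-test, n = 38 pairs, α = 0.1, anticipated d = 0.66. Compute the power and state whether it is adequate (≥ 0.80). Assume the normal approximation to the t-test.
Power ≈ 0.99; the study is adequately powered (power ≥ 0.80)

Power calculation (paired t-test, normal approximation):
z_β = d · √n - z_{α/2}
z_β = 0.66 · √38 - 1.645
z_β = 0.66 · 6.164 - 1.645
z_β = 2.424

Power = Φ(z_β) = Φ(2.424) ≈ 0.992

Effect size d = 0.66 is medium by Cohen's convention (0.2/0.5/0.8).

Threshold: power ≥ 0.80 is conventionally adequate.
Power ≈ 0.99 → the study is adequately powered (power ≥ 0.80).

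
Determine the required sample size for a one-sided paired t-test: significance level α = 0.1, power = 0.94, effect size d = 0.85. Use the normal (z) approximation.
n = 12 pairs

Sample size formula (paired t-test, normal approximation):
n = ((z_α + z_β) / d)²

z_α = 1.282 (for α = 0.1, one-sided)
z_β = 1.555 (for power = 0.94)
d = 0.85

n = ((1.282 + 1.555) / 0.85)²
n = (3.338)²
n ≈ 11.14
Round up to the next whole number: n = 12 pairs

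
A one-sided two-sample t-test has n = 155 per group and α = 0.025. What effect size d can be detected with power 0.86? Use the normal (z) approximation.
d ≈ 0.35

Minimum detectable effect (two-sample t-test, normal approximation):
d = (z_α + z_β) / √(n/2)
d = (1.960 + 1.080) / √(155/2)
d = 3.040 / 8.803
d ≈ 0.35

By Cohen's convention (0.2 small / 0.5 medium / 0.8 large): small effect.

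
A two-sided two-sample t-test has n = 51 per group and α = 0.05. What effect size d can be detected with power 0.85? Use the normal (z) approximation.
d ≈ 0.59

Minimum detectable effect (two-sample t-test, normal approximation):
d = (z_{α/2} + z_β) / √(n/2)
d = (1.960 + 1.036) / √(51/2)
d = 2.996 / 5.050
d ≈ 0.59

By Cohen's convention (0.2 small / 0.5 medium / 0.8 large): medium effect.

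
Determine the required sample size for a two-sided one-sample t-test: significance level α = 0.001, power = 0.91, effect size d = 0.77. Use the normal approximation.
n = 37

Sample size formula (one-sample t-test, normal approximation):
n = ((z_{α/2} + z_β) / d)²

z_{α/2} = 3.291 (for α = 0.001, two-sided)
z_β = 1.341 (for power = 0.91)
d = 0.77

n = ((3.291 + 1.341) / 0.77)²
n = (6.016)²
n ≈ 36.19
Round up to the next whole number: n = 37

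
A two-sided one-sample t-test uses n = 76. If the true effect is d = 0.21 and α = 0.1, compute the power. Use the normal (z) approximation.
Power ≈ 0.57

Power calculation (one-sample t-test, normal approximation):
z_β = d · √n - z_{α/2}
z_β = 0.21 · √76 - 1.645
z_β = 0.21 · 8.718 - 1.645
z_β = 0.186

Power = Φ(z_β) = Φ(0.186) ≈ 0.574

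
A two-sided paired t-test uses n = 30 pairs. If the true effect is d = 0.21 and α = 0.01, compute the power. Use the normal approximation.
Power ≈ 0.08

Power calculation (paired t-test, normal approximation):
z_β = d · √n - z_{α/2}
z_β = 0.21 · √30 - 2.576
z_β = 0.21 · 5.477 - 2.576
z_β = -1.426

Power = Φ(z_β) = Φ(-1.426) ≈ 0.077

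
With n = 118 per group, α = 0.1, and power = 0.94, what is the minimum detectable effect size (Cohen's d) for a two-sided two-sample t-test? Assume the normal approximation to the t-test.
d ≈ 0.42

Minimum detectable effect (two-sample t-test, normal approximation):
d = (z_{α/2} + z_β) / √(n/2)
d = (1.645 + 1.555) / √(118/2)
d = 3.200 / 7.681
d ≈ 0.42

By Cohen's convention (0.2 small / 0.5 medium / 0.8 large): small effect.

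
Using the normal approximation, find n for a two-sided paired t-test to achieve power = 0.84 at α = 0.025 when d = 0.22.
n = 217 pairs

Sample size formula (paired t-test, normal approximation):
n = ((z_{α/2} + z_β) / d)²

z_{α/2} = 2.241 (for α = 0.025, two-sided)
z_β = 0.994 (for power = 0.84)
d = 0.22

n = ((2.241 + 0.994) / 0.22)²
n = (14.705)²
n ≈ 216.24
Round up to the next whole number: n = 217 pairs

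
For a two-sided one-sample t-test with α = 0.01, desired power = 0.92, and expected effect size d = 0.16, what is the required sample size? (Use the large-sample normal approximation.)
n = 620

Sample size formula (one-sample t-test, normal approximation):
n = ((z_{α/2} + z_β) / d)²

z_{α/2} = 2.576 (for α = 0.01, two-sided)
z_β = 1.405 (for power = 0.92)
d = 0.16

n = ((2.576 + 1.405) / 0.16)²
n = (24.881)²
n ≈ 619.06
Round up to the next whole number: n = 620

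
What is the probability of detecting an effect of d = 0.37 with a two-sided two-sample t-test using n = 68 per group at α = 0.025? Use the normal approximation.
Power ≈ 0.47

Power calculation (two-sample t-test, normal approximation):
z_β = d · √(n/2) - z_{α/2}
z_β = 0.37 · √(68/2) - 2.241
z_β = 0.37 · 5.831 - 2.241
z_β = -0.084

Power = Φ(z_β) = Φ(-0.084) ≈ 0.467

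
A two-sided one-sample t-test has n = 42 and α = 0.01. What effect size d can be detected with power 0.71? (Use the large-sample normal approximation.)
d ≈ 0.48

Minimum detectable effect (one-sample t-test, normal approximation):
d = (z_{α/2} + z_β) / √n
d = (2.576 + 0.553) / √42
d = 3.129 / 6.481
d ≈ 0.48

By Cohen's convention (0.2 small / 0.5 medium / 0.8 large): small effect.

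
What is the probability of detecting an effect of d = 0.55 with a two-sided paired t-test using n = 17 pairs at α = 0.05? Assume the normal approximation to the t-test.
Power ≈ 0.62

Power calculation (paired t-test, normal approximation):
z_β = d · √n - z_{α/2}
z_β = 0.55 · √17 - 1.960
z_β = 0.55 · 4.123 - 1.960
z_β = 0.308

Power = Φ(z_β) = Φ(0.308) ≈ 0.621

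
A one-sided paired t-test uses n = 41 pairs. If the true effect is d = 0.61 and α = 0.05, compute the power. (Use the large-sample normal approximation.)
Power ≈ 0.99

Power calculation (paired t-test, normal approximation):
z_β = d · √n - z_α
z_β = 0.61 · √41 - 1.645
z_β = 0.61 · 6.403 - 1.645
z_β = 2.261

Power = Φ(z_β) = Φ(2.261) ≈ 0.988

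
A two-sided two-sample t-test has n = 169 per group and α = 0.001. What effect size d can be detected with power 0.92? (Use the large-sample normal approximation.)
d ≈ 0.51

Minimum detectable effect (two-sample t-test, normal approximation):
d = (z_{α/2} + z_β) / √(n/2)
d = (3.291 + 1.405) / √(169/2)
d = 4.696 / 9.192
d ≈ 0.51

By Cohen's convention (0.2 small / 0.5 medium / 0.8 large): medium effect.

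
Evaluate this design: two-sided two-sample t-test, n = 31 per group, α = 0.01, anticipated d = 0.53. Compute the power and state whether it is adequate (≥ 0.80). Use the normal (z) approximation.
Power ≈ 0.31; the study is underpowered (power < 0.80)

Power calculation (two-sample t-test, normal approximation):
z_β = d · √(n/2) - z_{α/2}
z_β = 0.53 · √(31/2) - 2.576
z_β = 0.53 · 3.937 - 2.576
z_β = -0.489

Power = Φ(z_β) = Φ(-0.489) ≈ 0.312

Effect size d = 0.53 is medium by Cohen's convention (0.2/0.5/0.8).

Threshold: power ≥ 0.80 is conventionally adequate.
Power ≈ 0.31 → the study is underpowered (power < 0.80).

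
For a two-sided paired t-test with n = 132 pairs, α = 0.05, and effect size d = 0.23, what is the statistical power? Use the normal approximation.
Power ≈ 0.75

Power calculation (paired t-test, normal approximation):
z_β = d · √n - z_{α/2}
z_β = 0.23 · √132 - 1.960
z_β = 0.23 · 11.489 - 1.960
z_β = 0.683

Power = Φ(z_β) = Φ(0.683) ≈ 0.753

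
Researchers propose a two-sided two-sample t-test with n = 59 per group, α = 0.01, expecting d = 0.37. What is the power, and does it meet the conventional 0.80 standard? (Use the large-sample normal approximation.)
Power ≈ 0.29; the study is underpowered (power < 0.80)

Power calculation (two-sample t-test, normal approximation):
z_β = d · √(n/2) - z_{α/2}
z_β = 0.37 · √(59/2) - 2.576
z_β = 0.37 · 5.431 - 2.576
z_β = -0.566

Power = Φ(z_β) = Φ(-0.566) ≈ 0.286

Effect size d = 0.37 is small by Cohen's convention (0.2/0.5/0.8).

Threshold: power ≥ 0.80 is conventionally adequate.
Power ≈ 0.29 → the study is underpowered (power < 0.80).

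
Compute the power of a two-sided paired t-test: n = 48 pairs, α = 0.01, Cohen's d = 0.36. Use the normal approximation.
Power ≈ 0.47

Power calculation (paired t-test, normal approximation):
z_β = d · √n - z_{α/2}
z_β = 0.36 · √48 - 2.576
z_β = 0.36 · 6.928 - 2.576
z_β = -0.082

Power = Φ(z_β) = Φ(-0.082) ≈ 0.467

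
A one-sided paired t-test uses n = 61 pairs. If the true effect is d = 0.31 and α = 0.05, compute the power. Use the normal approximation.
Power ≈ 0.78

Power calculation (paired t-test, normal approximation):
z_β = d · √n - z_α
z_β = 0.31 · √61 - 1.645
z_β = 0.31 · 7.810 - 1.645
z_β = 0.776

Power = Φ(z_β) = Φ(0.776) ≈ 0.781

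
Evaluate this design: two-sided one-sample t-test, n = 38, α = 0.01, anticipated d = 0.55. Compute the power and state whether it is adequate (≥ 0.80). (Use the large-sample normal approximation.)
Power ≈ 0.79; the study is underpowered (power < 0.80)

Power calculation (one-sample t-test, normal approximation):
z_β = d · √n - z_{α/2}
z_β = 0.55 · √38 - 2.576
z_β = 0.55 · 6.164 - 2.576
z_β = 0.815

Power = Φ(z_β) = Φ(0.815) ≈ 0.792

Effect size d = 0.55 is medium by Cohen's convention (0.2/0.5/0.8).

Threshold: power ≥ 0.80 is conventionally adequate.
Power ≈ 0.79 → the study is underpowered (power < 0.80).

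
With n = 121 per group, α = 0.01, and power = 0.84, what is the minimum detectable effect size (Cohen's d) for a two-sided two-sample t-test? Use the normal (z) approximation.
d ≈ 0.46

Minimum detectable effect (two-sample t-test, normal approximation):
d = (z_{α/2} + z_β) / √(n/2)
d = (2.576 + 0.994) / √(121/2)
d = 3.570 / 7.778
d ≈ 0.46

By Cohen's convention (0.2 small / 0.5 medium / 0.8 large): small effect.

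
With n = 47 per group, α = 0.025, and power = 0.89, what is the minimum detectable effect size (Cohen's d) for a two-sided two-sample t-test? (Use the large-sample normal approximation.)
d ≈ 0.72

Minimum detectable effect (two-sample t-test, normal approximation):
d = (z_{α/2} + z_β) / √(n/2)
d = (2.241 + 1.227) / √(47/2)
d = 3.468 / 4.848
d ≈ 0.72

By Cohen's convention (0.2 small / 0.5 medium / 0.8 large): medium effect.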